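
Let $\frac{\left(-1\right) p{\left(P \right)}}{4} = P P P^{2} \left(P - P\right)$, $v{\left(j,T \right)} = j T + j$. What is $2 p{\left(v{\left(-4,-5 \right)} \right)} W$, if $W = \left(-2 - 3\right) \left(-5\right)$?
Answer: $0$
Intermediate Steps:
$W = 25$ ($W = \left(-5\right) \left(-5\right) = 25$)
$v{\left(j,T \right)} = j + T j$ ($v{\left(j,T \right)} = T j + j = j + T j$)
$p{\left(P \right)} = 0$ ($p{\left(P \right)} = - 4 P P P^{2} \left(P - P\right) = - 4 P P^{3} \cdot 0 = - 4 P^{4} \cdot 0 = \left(-4\right) 0 = 0$)
$2 p{\left(v{\left(-4,-5 \right)} \right)} W = 2 \cdot 0 \cdot 25 = 0 \cdot 25 = 0$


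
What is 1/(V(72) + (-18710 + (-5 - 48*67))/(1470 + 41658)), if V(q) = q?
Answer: 43128/3083285 ≈ 0.013988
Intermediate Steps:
1/(V(72) + (-18710 + (-5 - 48*67))/(1470 + 41658)) = 1/(72 + (-18710 + (-5 - 48*67))/(1470 + 41658)) = 1/(72 + (-18710 + (-5 - 3216))/43128) = 1/(72 + (-18710 - 3221)*(1/43128)) = 1/(72 - 21931*1/43128) = 1/(72 - 21931/43128) = 1/(3083285/43128) = 43128/3083285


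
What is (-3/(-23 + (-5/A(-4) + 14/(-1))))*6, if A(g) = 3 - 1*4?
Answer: 9/16 ≈ 0.56250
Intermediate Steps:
A(g) = -1 (A(g) = 3 - 4 = -1)
(-3/(-23 + (-5/A(-4) + 14/(-1))))*6 = (-3/(-23 + (-5/(-1) + 14/(-1))))*6 = (-3/(-23 + (-5*(-1) + 14*(-1))))*6 = (-3/(-23 + (5 - 14)))*6 = (-3/(-23 - 9))*6 = (-3/(-32))*6 = -1/32*(-3)*6 = (3/32)*6 = 9/16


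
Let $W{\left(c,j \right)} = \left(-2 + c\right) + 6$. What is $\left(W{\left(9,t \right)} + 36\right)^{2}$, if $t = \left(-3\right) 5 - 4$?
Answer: $2401$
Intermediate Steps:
$t = -19$ ($t = -15 - 4 = -19$)
$W{\left(c,j \right)} = 4 + c$
$\left(W{\left(9,t \right)} + 36\right)^{2} = \left(\left(4 + 9\right) + 36\right)^{2} = \left(13 + 36\right)^{2} = 49^{2} = 2401$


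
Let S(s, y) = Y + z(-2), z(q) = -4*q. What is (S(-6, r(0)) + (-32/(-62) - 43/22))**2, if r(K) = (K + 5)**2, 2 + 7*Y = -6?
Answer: 669205161/22791076 ≈ 29.363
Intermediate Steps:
Y = -8/7 (Y = -2/7 + (1/7)*(-6) = -2/7 - 6/7 = -8/7 ≈ -1.1429)
r(K) = (5 + K)**2
S(s, y) = 48/7 (S(s, y) = -8/7 - 4*(-2) = -8/7 + 8 = 48/7)
(S(-6, r(0)) + (-32/(-62) - 43/22))**2 = (48/7 + (-32/(-62) - 43/22))**2 = (48/7 + (-32*(-1/62) - 43*1/22))**2 = (48/7 + (16/31 - 43/22))**2 = (48/7 - 981/682)**2 = (25869/4774)**2 = 669205161/22791076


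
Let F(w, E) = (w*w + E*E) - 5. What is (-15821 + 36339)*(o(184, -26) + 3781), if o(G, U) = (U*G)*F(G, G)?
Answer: -6645913710626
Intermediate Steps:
F(w, E) = -5 + E**2 + w**2 (F(w, E) = (w**2 + E**2) - 5 = (E**2 + w**2) - 5 = -5 + E**2 + w**2)
o(G, U) = G*U*(-5 + 2*G**2) (o(G, U) = (U*G)*(-5 + G**2 + G**2) = (G*U)*(-5 + 2*G**2) = G*U*(-5 + 2*G**2))
(-15821 + 36339)*(o(184, -26) + 3781) = (-15821 + 36339)*(184*(-26)*(-5 + 2*184**2) + 3781) = 20518*(184*(-26)*(-5 + 2*33856) + 3781) = 20518*(184*(-26)*(-5 + 67712) + 3781) = 20518*(184*(-26)*67707 + 3781) = 20518*(-323910288 + 3781) = 20518*(-323906507) = -6645913710626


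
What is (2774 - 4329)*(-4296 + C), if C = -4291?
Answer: 13352785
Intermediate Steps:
(2774 - 4329)*(-4296 + C) = (2774 - 4329)*(-4296 - 4291) = -1555*(-8587) = 13352785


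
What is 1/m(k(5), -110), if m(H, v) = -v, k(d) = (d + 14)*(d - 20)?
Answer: 1/110 ≈ 0.0090909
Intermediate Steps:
k(d) = (-20 + d)*(14 + d) (k(d) = (14 + d)*(-20 + d) = (-20 + d)*(14 + d))
1/m(k(5), -110) = 1/(-1*(-110)) = 1/110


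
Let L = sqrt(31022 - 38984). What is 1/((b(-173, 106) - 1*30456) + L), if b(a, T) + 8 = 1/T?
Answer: -342293398/10427712308521 - 11236*I*sqrt(7962)/10427712308521 ≈ -3.2825e-5 - 9.6147e-8*I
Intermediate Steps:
b(a, T) = -8 + 1/T
L = I*sqrt(7962) (L = sqrt(-7962) = I*sqrt(7962) ≈ 89.23*I)
1/((b(-173, 106) - 1*30456) + L) = 1/(((-8 + 1/106) - 1*30456) + I*sqrt(7962)) = 1/(((-8 + 1/106) - 30456) + I*sqrt(7962)) = 1/((-847/106 - 30456) + I*sqrt(7962)) = 1/(-3229183/106 + I*sqrt(7962))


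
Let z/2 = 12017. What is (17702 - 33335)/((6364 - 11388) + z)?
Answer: -15633/19010 ≈ -0.82236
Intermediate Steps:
z = 24034 (z = 2*12017 = 24034)
(17702 - 33335)/((6364 - 11388) + z) = (17702 - 33335)/((6364 - 11388) + 24034) = -15633/(-5024 + 24034) = -15633/19010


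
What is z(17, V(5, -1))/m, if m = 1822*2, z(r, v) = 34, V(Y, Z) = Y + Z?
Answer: 17/1822 ≈ 0.0093304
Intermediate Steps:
m = 3644
z(17, V(5, -1))/m = 34/3644 = 34*(1/3644) = 17/1822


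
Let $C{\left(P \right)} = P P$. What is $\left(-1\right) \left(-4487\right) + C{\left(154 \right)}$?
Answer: $28203$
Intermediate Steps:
$C{\left(P \right)} = P^{2}$
$\left(-1\right) \left(-4487\right) + C{\left(154 \right)} = \left(-1\right) \left(-4487\right) + 154^{2} = 4487 + 23716 = 28203$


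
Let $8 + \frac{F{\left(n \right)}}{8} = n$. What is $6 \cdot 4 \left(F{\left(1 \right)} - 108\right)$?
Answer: $-3936$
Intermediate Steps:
$F{\left(n \right)} = -64 + 8 n$
$6 \cdot 4 \left(F{\left(1 \right)} - 108\right) = 6 \cdot 4 \left(\left(-64 + 8 \cdot 1\right) - 108\right) = 24 \left(\left(-64 + 8\right) - 108\right) = 24 \left(-56 - 108\right) = 24 \left(-164\right) = -3936$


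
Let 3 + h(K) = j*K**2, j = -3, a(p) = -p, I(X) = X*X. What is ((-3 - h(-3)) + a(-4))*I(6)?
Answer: 1116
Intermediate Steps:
I(X) = X**2
h(K) = -3 - 3*K**2
((-3 - h(-3)) + a(-4))*I(6) = ((-3 - (-3 - 3*(-3)**2)) - 1*(-4))*6**2 = ((-3 - (-3 - 3*9)) + 4)*36 = ((-3 - (-3 - 27)) + 4)*36 = ((-3 - 1*(-30)) + 4)*36 = ((-3 + 30) + 4)*36 = (27 + 4)*36 = 31*36 = 1116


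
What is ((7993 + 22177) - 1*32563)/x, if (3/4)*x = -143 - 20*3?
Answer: 7179/812 ≈ 8.8411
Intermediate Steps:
x = -812/3 (x = 4*(-143 - 20*3)/3 = 4*(-143 - 60)/3 = (4/3)*(-203) = -812/3 ≈ -270.67)
((7993 + 22177) - 1*32563)/x = ((7993 + 22177) - 1*32563)/(-812/3) = (30170 - 32563)*(-3/812) = -2393*(-3/812) = 7179/812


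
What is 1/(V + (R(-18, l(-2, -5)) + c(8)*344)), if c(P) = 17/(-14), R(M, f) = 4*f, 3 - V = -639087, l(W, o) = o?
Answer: 7/4470566 ≈ 1.5658e-6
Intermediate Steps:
V = 639090 (V = 3 - 1*(-639087) = 3 + 639087 = 639090)
c(P) = -17/14 (c(P) = 17*(-1/14) = -17/14)
1/(V + (R(-18, l(-2, -5)) + c(8)*344)) = 1/(639090 + (4*(-5) - 17/14*344)) = 1/(639090 + (-20 - 2924/7)) = 1/(639090 - 3064/7) = 1/(4470566/7) = 7/4470566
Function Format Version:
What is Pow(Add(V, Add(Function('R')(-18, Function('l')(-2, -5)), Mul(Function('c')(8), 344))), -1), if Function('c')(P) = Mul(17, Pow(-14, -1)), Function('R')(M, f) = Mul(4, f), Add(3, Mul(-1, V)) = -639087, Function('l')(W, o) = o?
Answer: Rational(7, 4470566) ≈ 1.5658e-6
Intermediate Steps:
V = 639090 (V = Add(3, Mul(-1, -639087)) = Add(3, 639087) = 639090)
Function('c')(P) = Rational(-17, 14) (Function('c')(P) = Mul(17, Rational(-1, 14)) = Rational(-17, 14))
Pow(Add(V, Add(Function('R')(-18, Function('l')(-2, -5)), Mul(Function('c')(8), 344))), -1) = Pow(Add(639090, Add(Mul(4, -5), Mul(Rational(-17, 14), 344))), -1) = Pow(Add(639090, Add(-20, Rational(-2924, 7))), -1) = Pow(Add(639090, Rational(-3064, 7)), -1) = Pow(Rational(4470566, 7), -1) = Rational(7, 4470566)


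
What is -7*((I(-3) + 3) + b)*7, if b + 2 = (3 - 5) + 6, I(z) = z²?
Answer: -686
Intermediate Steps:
b = 2 (b = -2 + ((3 - 5) + 6) = -2 + (-2 + 6) = -2 + 4 = 2)
-7*((I(-3) + 3) + b)*7 = -7*(((-3)² + 3) + 2)*7 = -7*((9 + 3) + 2)*7 = -7*(12 + 2)*7 = -7*14*7 = -98*7 = -686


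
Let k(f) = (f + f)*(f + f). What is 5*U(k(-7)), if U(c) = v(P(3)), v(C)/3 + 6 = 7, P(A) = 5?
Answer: 15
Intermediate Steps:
k(f) = 4*f**2 (k(f) = (2*f)*(2*f) = 4*f**2)
v(C) = 3 (v(C) = -18 + 3*7 = -18 + 21 = 3)
U(c) = 3
5*U(k(-7)) = 5*3 = 15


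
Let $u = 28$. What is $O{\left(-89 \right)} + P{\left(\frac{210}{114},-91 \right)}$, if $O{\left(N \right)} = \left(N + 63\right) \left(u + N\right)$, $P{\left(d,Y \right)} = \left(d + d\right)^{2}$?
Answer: $\frac{577446}{361} \approx 1599.6$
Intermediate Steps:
$P{\left(d,Y \right)} = 4 d^{2}$ ($P{\left(d,Y \right)} = \left(2 d\right)^{2} = 4 d^{2}$)
$O{\left(N \right)} = \left(28 + N\right) \left(63 + N\right)$ ($O{\left(N \right)} = \left(N + 63\right) \left(28 + N\right) = \left(63 + N\right) \left(28 + N\right) = \left(28 + N\right) \left(63 + N\right)$)
$O{\left(-89 \right)} + P{\left(\frac{210}{114},-91 \right)} = \left(1764 + \left(-89\right)^{2} + 91 \left(-89\right)\right) + 4 \left(\frac{210}{114}\right)^{2} = \left(1764 + 7921 - 8099\right) + 4 \left(210 \cdot \frac{1}{114}\right)^{2} = 1586 + 4 \left(\frac{35}{19}\right)^{2} = 1586 + 4 \cdot \frac{1225}{361} = 1586 + \frac{4900}{361} = \frac{577446}{361}$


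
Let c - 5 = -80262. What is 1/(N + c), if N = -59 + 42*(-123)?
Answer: -1/85482 ≈ -1.1698e-5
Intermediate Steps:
c = -80257 (c = 5 - 80262 = -80257)
N = -5225 (N = -59 - 5166 = -5225)
1/(N + c) = 1/(-5225 - 80257) = 1/(-85482) = -1/85482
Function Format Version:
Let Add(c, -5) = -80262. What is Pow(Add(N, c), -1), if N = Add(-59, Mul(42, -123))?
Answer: Rational(-1, 85482) ≈ -1.1698e-5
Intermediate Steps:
c = -80257 (c = Add(5, -80262) = -80257)
N = -5225 (N = Add(-59, -5166) = -5225)
Pow(Add(N, c), -1) = Pow(Add(-5225, -80257), -1) = Pow(-85482, -1) = Rational(-1, 85482)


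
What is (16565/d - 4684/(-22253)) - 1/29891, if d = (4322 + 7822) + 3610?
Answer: 13223806874009/10479000319942 ≈ 1.2619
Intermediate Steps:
d = 15754 (d = 12144 + 3610 = 15754)
(16565/d - 4684/(-22253)) - 1/29891 = (16565/15754 - 4684/(-22253)) - 1/29891 = (16565*(1/15754) - 4684*(-1/22253)) - 1*1/29891 = (16565/15754 + 4684/22253) - 1/29891 = 442412681/350573762 - 1/29891 = 13223806874009/10479000319942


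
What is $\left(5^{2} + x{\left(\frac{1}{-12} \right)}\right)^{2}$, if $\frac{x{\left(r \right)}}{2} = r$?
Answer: $\frac{22201}{36} \approx 616.69$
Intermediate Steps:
$x{\left(r \right)} = 2 r$
$\left(5^{2} + x{\left(\frac{1}{-12} \right)}\right)^{2} = \left(5^{2} + \frac{2}{-12}\right)^{2} = \left(25 + 2 \left(- \frac{1}{12}\right)\right)^{2} = \left(25 - \frac{1}{6}\right)^{2} = \left(\frac{149}{6}\right)^{2} = \frac{22201}{36}$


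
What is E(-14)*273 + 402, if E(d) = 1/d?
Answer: 765/2 ≈ 382.50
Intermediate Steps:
E(-14)*273 + 402 = 273/(-14) + 402 = -1/14*273 + 402 = -39/2 + 402 = 765/2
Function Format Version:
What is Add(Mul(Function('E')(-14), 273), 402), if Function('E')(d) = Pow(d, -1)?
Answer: Rational(765, 2) ≈ 382.50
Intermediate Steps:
Add(Mul(Function('E')(-14), 273), 402) = Add(Mul(Pow(-14, -1), 273), 402) = Add(Mul(Rational(-1, 14), 273), 402) = Add(Rational(-39, 2), 402) = Rational(765, 2)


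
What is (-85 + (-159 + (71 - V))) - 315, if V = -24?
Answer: -464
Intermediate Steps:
(-85 + (-159 + (71 - V))) - 315 = (-85 + (-159 + (71 - 1*(-24)))) - 315 = (-85 + (-159 + (71 + 24))) - 315 = (-85 + (-159 + 95)) - 315 = (-85 - 64) - 315 = -149 - 315 = -464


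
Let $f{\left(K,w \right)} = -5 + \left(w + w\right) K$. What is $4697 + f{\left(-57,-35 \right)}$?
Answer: $8682$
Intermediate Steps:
$f{\left(K,w \right)} = -5 + 2 K w$ ($f{\left(K,w \right)} = -5 + 2 w K = -5 + 2 K w$)
$4697 + f{\left(-57,-35 \right)} = 4697 - \left(5 + 114 \left(-35\right)\right) = 4697 + \left(-5 + 3990\right) = 4697 + 3985 = 8682$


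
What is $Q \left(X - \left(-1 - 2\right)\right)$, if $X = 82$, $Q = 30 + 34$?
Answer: $5440$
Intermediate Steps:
$Q = 64$
$Q \left(X - \left(-1 - 2\right)\right) = 64 \left(82 - \left(-1 - 2\right)\right) = 64 \left(82 - -3\right) = 64 \left(82 + 3\right) = 64 \cdot 85 = 5440$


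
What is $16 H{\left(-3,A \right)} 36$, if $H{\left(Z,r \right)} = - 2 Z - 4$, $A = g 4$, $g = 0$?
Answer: $1152$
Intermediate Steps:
$A = 0$ ($A = 0 \cdot 4 = 0$)
$H{\left(Z,r \right)} = -4 - 2 Z$
$16 H{\left(-3,A \right)} 36 = 16 \left(-4 - -6\right) 36 = 16 \left(-4 + 6\right) 36 = 16 \cdot 2 \cdot 36 = 32 \cdot 36 = 1152$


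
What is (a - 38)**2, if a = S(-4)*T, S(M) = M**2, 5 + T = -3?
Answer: 27556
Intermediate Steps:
T = -8 (T = -5 - 3 = -8)
a = -128 (a = (-4)**2*(-8) = 16*(-8) = -128)
(a - 38)**2 = (-128 - 38)**2 = (-166)**2 = 27556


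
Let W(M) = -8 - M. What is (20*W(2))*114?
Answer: -22800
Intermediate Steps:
(20*W(2))*114 = (20*(-8 - 1*2))*114 = (20*(-8 - 2))*114 = (20*(-10))*114 = -200*114 = -22800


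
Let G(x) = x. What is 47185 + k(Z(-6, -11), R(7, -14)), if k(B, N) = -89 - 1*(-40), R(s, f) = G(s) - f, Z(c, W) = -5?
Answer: 47136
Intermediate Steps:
R(s, f) = s - f
k(B, N) = -49 (k(B, N) = -89 + 40 = -49)
47185 + k(Z(-6, -11), R(7, -14)) = 47185 - 49 = 47136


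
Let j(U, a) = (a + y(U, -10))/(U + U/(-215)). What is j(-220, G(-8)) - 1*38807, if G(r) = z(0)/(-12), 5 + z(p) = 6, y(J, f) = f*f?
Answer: -398630191/10272 ≈ -38807.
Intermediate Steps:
y(J, f) = f²
z(p) = 1 (z(p) = -5 + 6 = 1)
G(r) = -1/12 (G(r) = 1/(-12) = 1*(-1/12) = -1/12)
j(U, a) = 215*(100 + a)/(214*U) (j(U, a) = (a + (-10)²)/(U + U/(-215)) = (a + 100)/(U + U*(-1/215)) = (100 + a)/(U - U/215) = (100 + a)/((214*U/215)) = (100 + a)*(215/(214*U)) = 215*(100 + a)/(214*U))
j(-220, G(-8)) - 1*38807 = (215/214)*(100 - 1/12)/(-220) - 1*38807 = (215/214)*(-1/220)*(1199/12) - 38807 = -4687/10272 - 38807 = -398630191/10272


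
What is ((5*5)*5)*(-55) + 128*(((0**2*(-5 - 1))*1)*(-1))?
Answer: -6875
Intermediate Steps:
((5*5)*5)*(-55) + 128*(((0**2*(-5 - 1))*1)*(-1)) = (25*5)*(-55) + 128*(((0*(-6))*1)*(-1)) = 125*(-55) + 128*((0*1)*(-1)) = -6875 + 128*(0*(-1)) = -6875 + 128*0 = -6875 + 0 = -6875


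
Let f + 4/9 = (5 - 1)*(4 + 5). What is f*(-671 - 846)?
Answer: -485440/9 ≈ -53938.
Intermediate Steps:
f = 320/9 (f = -4/9 + (5 - 1)*(4 + 5) = -4/9 + 4*9 = -4/9 + 36 = 320/9 ≈ 35.556)
f*(-671 - 846) = 320*(-671 - 846)/9 = (320/9)*(-1517) = -485440/9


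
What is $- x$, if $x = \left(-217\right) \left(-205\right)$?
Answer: $-44485$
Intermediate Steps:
$x = 44485$
$- x = \left(-1\right) 44485 = -44485$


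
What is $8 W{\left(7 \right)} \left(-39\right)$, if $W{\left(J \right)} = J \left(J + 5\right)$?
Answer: $-26208$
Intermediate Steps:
$W{\left(J \right)} = J \left(5 + J\right)$
$8 W{\left(7 \right)} \left(-39\right) = 8 \cdot 7 \left(5 + 7\right) \left(-39\right) = 8 \cdot 7 \cdot 12 \left(-39\right) = 8 \cdot 84 \left(-39\right) = 672 \left(-39\right) = -26208$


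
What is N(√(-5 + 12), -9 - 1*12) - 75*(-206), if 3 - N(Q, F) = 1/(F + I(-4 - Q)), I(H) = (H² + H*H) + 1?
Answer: 8622787/558 - 4*√7/279 ≈ 15453.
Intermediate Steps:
I(H) = 1 + 2*H² (I(H) = (H² + H²) + 1 = 2*H² + 1 = 1 + 2*H²)
N(Q, F) = 3 - 1/(1 + F + 2*(-4 - Q)²) (N(Q, F) = 3 - 1/(F + (1 + 2*(-4 - Q)²)) = 3 - 1/(1 + F + 2*(-4 - Q)²))
N(√(-5 + 12), -9 - 1*12) - 75*(-206) = (2 + 3*(-9 - 1*12) + 6*(4 + √(-5 + 12))²)/(1 + (-9 - 1*12) + 2*(4 + √(-5 + 12))²) - 75*(-206) = (2 + 3*(-9 - 12) + 6*(4 + √7)²)/(1 + (-9 - 12) + 2*(4 + √7)²) + 15450 = (2 + 3*(-21) + 6*(4 + √7)²)/(1 - 21 + 2*(4 + √7)²) + 15450 = (2 - 63 + 6*(4 + √7)²)/(-20 + 2*(4 + √7)²) + 15450 = (-61 + 6*(4 + √7)²)/(-20 + 2*(4 + √7)²) + 15450 = 15450 + (-61 + 6*(4 + √7)²)/(-20 + 2*(4 + √7)²)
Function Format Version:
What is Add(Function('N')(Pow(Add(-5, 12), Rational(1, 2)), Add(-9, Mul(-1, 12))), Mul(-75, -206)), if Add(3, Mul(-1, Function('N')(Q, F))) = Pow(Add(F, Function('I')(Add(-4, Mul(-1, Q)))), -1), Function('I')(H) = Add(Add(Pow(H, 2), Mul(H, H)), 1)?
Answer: Add(Rational(8622787, 558), Mul(Rational(-4, 279), Pow(7, Rational(1, 2)))) ≈ 15453.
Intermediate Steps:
Function('I')(H) = Add(1, Mul(2, Pow(H, 2))) (Function('I')(H) = Add(Add(Pow(H, 2), Pow(H, 2)), 1) = Add(Mul(2, Pow(H, 2)), 1) = Add(1, Mul(2, Pow(H, 2))))
Function('N')(Q, F) = Add(3, Mul(-1, Pow(Add(1, F, Mul(2, Pow(Add(-4, Mul(-1, Q)), 2))), -1))) (Function('N')(Q, F) = Add(3, Mul(-1, Pow(Add(F, Add(1, Mul(2, Pow(Add(-4, Mul(-1, Q)), 2)))), -1))) = Add(3, Mul(-1, Pow(Add(1, F, Mul(2, Pow(Add(-4, Mul(-1, Q)), 2))), -1))))
Add(Function('N')(Pow(Add(-5, 12), Rational(1, 2)), Add(-9, Mul(-1, 12))), Mul(-75, -206)) = Add(Mul(Pow(Add(1, Add(-9, Mul(-1, 12)), Mul(2, Pow(Add(4, Pow(Add(-5, 12), Rational(1, 2))), 2))), -1), Add(2, Mul(3, Add(-9, Mul(-1, 12))), Mul(6, Pow(Add(4, Pow(Add(-5, 12), Rational(1, 2))), 2)))), Mul(-75, -206)) = Add(Mul(Pow(Add(1, Add(-9, -12), Mul(2, Pow(Add(4, Pow(7, Rational(1, 2))), 2))), -1), Add(2, Mul(3, Add(-9, -12)), Mul(6, Pow(Add(4, Pow(7, Rational(1, 2))), 2)))), 15450) = Add(Mul(Pow(Add(1, -21, Mul(2, Pow(Add(4, Pow(7, Rational(1, 2))), 2))), -1), Add(2, Mul(3, -21), Mul(6, Pow(Add(4, Pow(7, Rational(1, 2))), 2)))), 15450) = Add(Mul(Pow(Add(-20, Mul(2, Pow(Add(4, Pow(7, Rational(1, 2))), 2))), -1), Add(2, -63, Mul(6, Pow(Add(4, Pow(7, Rational(1, 2))), 2)))), 15450) = Add(Mul(Pow(Add(-20, Mul(2, Pow(Add(4, Pow(7, Rational(1, 2))), 2))), -1), Add(-61, Mul(6, Pow(Add(4, Pow(7, Rational(1, 2))), 2)))), 15450) = Add(15450, Mul(Pow(Add(-20, Mul(2, Pow(Add(4, Pow(7, Rational(1, 2))), 2))), -1), Add(-61, Mul(6, Pow(Add(4, Pow(7, Rational(1, 2))), 2)))))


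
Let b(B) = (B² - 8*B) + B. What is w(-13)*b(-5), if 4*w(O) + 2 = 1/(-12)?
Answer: -125/4 ≈ -31.250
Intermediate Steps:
w(O) = -25/48 (w(O) = -½ + (¼)/(-12) = -½ + (¼)*(-1/12) = -½ - 1/48 = -25/48)
b(B) = B² - 7*B
w(-13)*b(-5) = -(-125)*(-7 - 5)/48 = -(-125)*(-12)/48 = -25/48*60 = -125/4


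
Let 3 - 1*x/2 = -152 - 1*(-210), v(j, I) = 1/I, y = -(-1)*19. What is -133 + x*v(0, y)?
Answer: -2637/19 ≈ -138.79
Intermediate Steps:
y = 19 (y = -1*(-19) = 19)
x = -110 (x = 6 - 2*(-152 - 1*(-210)) = 6 - 2*(-152 + 210) = 6 - 2*58 = 6 - 116 = -110)
-133 + x*v(0, y) = -133 - 110/19 = -2637/19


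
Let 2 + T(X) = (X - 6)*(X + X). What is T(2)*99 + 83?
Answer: -1699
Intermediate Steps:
T(X) = -2 + 2*X*(-6 + X) (T(X) = -2 + (X - 6)*(X + X) = -2 + (-6 + X)*(2*X) = -2 + 2*X*(-6 + X))
T(2)*99 + 83 = (-2 - 12*2 + 2*2²)*99 + 83 = (-2 - 24 + 2*4)*99 + 83 = (-2 - 24 + 8)*99 + 83 = -18*99 + 83 = -1782 + 83 = -1699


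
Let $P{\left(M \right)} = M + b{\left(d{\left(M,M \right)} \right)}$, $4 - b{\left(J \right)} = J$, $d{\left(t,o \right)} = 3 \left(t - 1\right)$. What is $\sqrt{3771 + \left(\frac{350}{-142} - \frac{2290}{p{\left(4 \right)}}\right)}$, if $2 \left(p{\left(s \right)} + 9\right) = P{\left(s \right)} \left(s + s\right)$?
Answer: $\frac{2 \sqrt{840148751}}{923} \approx 62.807$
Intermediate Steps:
$d{\left(t,o \right)} = -3 + 3 t$ ($d{\left(t,o \right)} = 3 \left(-1 + t\right) = -3 + 3 t$)
$b{\left(J \right)} = 4 - J$
$P{\left(M \right)} = 7 - 2 M$ ($P{\left(M \right)} = M - \left(-7 + 3 M\right) = 7 - 2 M$)
$p{\left(s \right)} = -9 + s \left(7 - 2 s\right)$ ($p{\left(s \right)} = -9 + \frac{\left(7 - 2 s\right) \left(s + s\right)}{2} = -9 + \frac{\left(7 - 2 s\right) 2 s}{2} = -9 + \frac{2 s \left(7 - 2 s\right)}{2} = -9 + s \left(7 - 2 s\right)$)
$\sqrt{3771 + \left(\frac{350}{-142} - \frac{2290}{p{\left(4 \right)}}\right)} = \sqrt{3771 - \left(\frac{175}{71} + \frac{2290}{-9 - 4 \left(-7 + 2 \cdot 4\right)}\right)} = \sqrt{3771 - \left(\frac{175}{71} + \frac{2290}{-9 - 4 \left(-7 + 8\right)}\right)} = \sqrt{3771 - \left(\frac{175}{71} + \frac{2290}{-9 - 4 \cdot 1}\right)} = \sqrt{3771 - \left(\frac{175}{71} + \frac{2290}{-9 - 4}\right)} = \sqrt{3771 - \left(\frac{175}{71} + \frac{2290}{-13}\right)} = \sqrt{3771 - - \frac{160315}{923}} = \sqrt{3771 + \left(- \frac{175}{71} + \frac{2290}{13}\right)} = \sqrt{3771 + \frac{160315}{923}} = \sqrt{\frac{3640948}{923}} = \frac{2 \sqrt{840148751}}{923}$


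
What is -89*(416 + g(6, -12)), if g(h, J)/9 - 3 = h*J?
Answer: 18245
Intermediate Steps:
g(h, J) = 27 + 9*J*h (g(h, J) = 27 + 9*(h*J) = 27 + 9*(J*h) = 27 + 9*J*h)
-89*(416 + g(6, -12)) = -89*(416 + (27 + 9*(-12)*6)) = -89*(416 + (27 - 648)) = -89*(416 - 621) = -89*(-205) = 18245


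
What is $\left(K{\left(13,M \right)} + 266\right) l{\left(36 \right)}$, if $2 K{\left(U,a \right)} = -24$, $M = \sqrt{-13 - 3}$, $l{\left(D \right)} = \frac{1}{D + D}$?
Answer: $\frac{127}{36} \approx 3.5278$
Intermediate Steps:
$l{\left(D \right)} = \frac{1}{2 D}$
$M = 4 i$ ($M = \sqrt{-16} = 4 i \approx 4.0 i$)
$K{\left(U,a \right)} = -12$ ($K{\left(U,a \right)} = \frac{1}{2} \left(-24\right) = -12$)
$\left(K{\left(13,M \right)} + 266\right) l{\left(36 \right)} = \left(-12 + 266\right) \frac{1}{2 \cdot 36} = 254 \cdot \frac{1}{2} \cdot \frac{1}{36} = 254 \cdot \frac{1}{72} = \frac{127}{36}$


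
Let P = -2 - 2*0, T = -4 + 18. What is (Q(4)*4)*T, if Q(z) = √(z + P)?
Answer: 56*√2 ≈ 79.196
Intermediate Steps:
T = 14
P = -2 (P = -2 + 0 = -2)
Q(z) = √(-2 + z) (Q(z) = √(z - 2) = √(-2 + z))
(Q(4)*4)*T = (√(-2 + 4)*4)*14 = (√2*4)*14 = (4*√2)*14 = 56*√2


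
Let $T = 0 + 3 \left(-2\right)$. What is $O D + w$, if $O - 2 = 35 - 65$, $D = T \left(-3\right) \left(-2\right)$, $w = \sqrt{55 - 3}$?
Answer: $1008 + 2 \sqrt{13} \approx 1015.2$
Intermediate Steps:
$T = -6$ ($T = 0 - 6 = -6$)
$w = 2 \sqrt{13}$ ($w = \sqrt{52} = 2 \sqrt{13} \approx 7.2111$)
$D = -36$ ($D = \left(-6\right) \left(-3\right) \left(-2\right) = 18 \left(-2\right) = -36$)
$O = -28$ ($O = 2 + \left(35 - 65\right) = 2 - 30 = -28$)
$O D + w = \left(-28\right) \left(-36\right) + 2 \sqrt{13} = 1008 + 2 \sqrt{13}$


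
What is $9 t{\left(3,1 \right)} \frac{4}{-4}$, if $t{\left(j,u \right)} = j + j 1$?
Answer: $-54$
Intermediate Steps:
$t{\left(j,u \right)} = 2 j$ ($t{\left(j,u \right)} = j + j = 2 j$)
$9 t{\left(3,1 \right)} \frac{4}{-4} = 9 \cdot 2 \cdot 3 \frac{4}{-4} = 9 \cdot 6 \cdot 4 \left(- \frac{1}{4}\right) = 54 \left(-1\right) = -54$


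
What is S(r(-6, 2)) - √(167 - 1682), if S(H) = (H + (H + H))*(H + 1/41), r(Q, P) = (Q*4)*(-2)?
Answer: 283536/41 - I*√1515 ≈ 6915.5 - 38.923*I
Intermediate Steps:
r(Q, P) = -8*Q (r(Q, P) = (4*Q)*(-2) = -8*Q)
S(H) = 3*H*(1/41 + H) (S(H) = (H + 2*H)*(H + 1/41) = (3*H)*(1/41 + H) = 3*H*(1/41 + H))
S(r(-6, 2)) - √(167 - 1682) = 3*(-8*(-6))*(1 + 41*(-8*(-6)))/41 - √(167 - 1682) = (3/41)*48*(1 + 41*48) - √(-1515) = (3/41)*48*(1 + 1968) - I*√1515 = (3/41)*48*1969 - I*√1515 = 283536/41 - I*√1515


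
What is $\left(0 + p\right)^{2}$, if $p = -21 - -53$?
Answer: $1024$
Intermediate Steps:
$p = 32$ ($p = -21 + 53 = 32$)
$\left(0 + p\right)^{2} = \left(0 + 32\right)^{2} = 32^{2} = 1024$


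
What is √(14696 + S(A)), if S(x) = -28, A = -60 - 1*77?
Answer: 2*√3667 ≈ 121.11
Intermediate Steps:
A = -137 (A = -60 - 77 = -137)
√(14696 + S(A)) = √(14696 - 28) = √14668 = 2*√3667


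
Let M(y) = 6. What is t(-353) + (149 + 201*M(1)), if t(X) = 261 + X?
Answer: 1263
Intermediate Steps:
t(-353) + (149 + 201*M(1)) = (261 - 353) + (149 + 201*6) = -92 + (149 + 1206) = -92 + 1355 = 1263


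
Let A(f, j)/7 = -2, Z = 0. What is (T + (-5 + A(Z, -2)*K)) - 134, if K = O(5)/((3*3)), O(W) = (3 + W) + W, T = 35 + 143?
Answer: 169/9 ≈ 18.778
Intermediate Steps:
A(f, j) = -14 (A(f, j) = 7*(-2) = -14)
T = 178
O(W) = 3 + 2*W
K = 13/9 (K = (3 + 2*5)/((3*3)) = (3 + 10)/9 = 13*(⅑) = 13/9 ≈ 1.4444)
(T + (-5 + A(Z, -2)*K)) - 134 = (178 + (-5 - 14*13/9)) - 134 = (178 + (-5 - 182/9)) - 134 = (178 - 227/9) - 134 = 1375/9 - 134 = 169/9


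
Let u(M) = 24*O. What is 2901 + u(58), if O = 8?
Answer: 3093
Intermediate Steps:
u(M) = 192 (u(M) = 24*8 = 192)
2901 + u(58) = 2901 + 192 = 3093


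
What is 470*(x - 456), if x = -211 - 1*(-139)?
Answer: -248160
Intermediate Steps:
x = -72 (x = -211 + 139 = -72)
470*(x - 456) = 470*(-72 - 456) = 470*(-528) = -248160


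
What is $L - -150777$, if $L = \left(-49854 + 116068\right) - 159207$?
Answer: $57784$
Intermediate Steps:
$L = -92993$ ($L = 66214 - 159207 = -92993$)
$L - -150777 = -92993 - -150777 = -92993 + 150777 = 57784$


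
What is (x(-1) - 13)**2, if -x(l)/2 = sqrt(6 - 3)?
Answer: 181 + 52*sqrt(3) ≈ 271.07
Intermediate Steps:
x(l) = -2*sqrt(3) (x(l) = -2*sqrt(6 - 3) = -2*sqrt(3))
(x(-1) - 13)**2 = (-2*sqrt(3) - 13)**2 = (-13 - 2*sqrt(3))**2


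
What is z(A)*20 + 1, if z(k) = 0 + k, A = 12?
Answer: 241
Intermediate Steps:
z(k) = k
z(A)*20 + 1 = 12*20 + 1 = 240 + 1 = 241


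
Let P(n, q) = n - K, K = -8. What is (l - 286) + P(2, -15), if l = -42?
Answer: -318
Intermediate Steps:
P(n, q) = 8 + n (P(n, q) = n - 1*(-8) = n + 8 = 8 + n)
(l - 286) + P(2, -15) = (-42 - 286) + (8 + 2) = -328 + 10 = -318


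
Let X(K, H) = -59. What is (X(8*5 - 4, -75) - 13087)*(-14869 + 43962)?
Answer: -382456578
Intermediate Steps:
(X(8*5 - 4, -75) - 13087)*(-14869 + 43962) = (-59 - 13087)*(-14869 + 43962) = -13146*29093 = -382456578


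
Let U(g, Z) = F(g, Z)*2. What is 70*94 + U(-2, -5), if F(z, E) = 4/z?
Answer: 6576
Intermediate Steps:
U(g, Z) = 8/g (U(g, Z) = (4/g)*2 = 8/g)
70*94 + U(-2, -5) = 70*94 + 8/(-2) = 6580 + 8*(-½) = 6580 - 4 = 6576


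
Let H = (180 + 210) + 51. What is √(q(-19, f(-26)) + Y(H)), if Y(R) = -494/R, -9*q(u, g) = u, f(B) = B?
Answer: √437/21 ≈ 0.99545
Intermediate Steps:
q(u, g) = -u/9
H = 441 (H = 390 + 51 = 441)
√(q(-19, f(-26)) + Y(H)) = √(-⅑*(-19) - 494/441) = √(19/9 - 494*1/441) = √(19/9 - 494/441) = √(437/441) = √437/21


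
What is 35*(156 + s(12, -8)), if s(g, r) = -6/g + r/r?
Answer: 10955/2 ≈ 5477.5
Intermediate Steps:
s(g, r) = 1 - 6/g (s(g, r) = -6/g + 1 = 1 - 6/g)
35*(156 + s(12, -8)) = 35*(156 + (-6 + 12)/12) = 35*(156 + (1/12)*6) = 35*(156 + ½) = 35*(313/2) = 10955/2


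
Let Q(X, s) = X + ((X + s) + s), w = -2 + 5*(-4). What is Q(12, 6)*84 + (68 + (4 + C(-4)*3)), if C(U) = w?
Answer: 3030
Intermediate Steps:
w = -22 (w = -2 - 20 = -22)
C(U) = -22
Q(X, s) = 2*X + 2*s (Q(X, s) = X + (X + 2*s) = 2*X + 2*s)
Q(12, 6)*84 + (68 + (4 + C(-4)*3)) = (2*12 + 2*6)*84 + (68 + (4 - 22*3)) = (24 + 12)*84 + (68 + (4 - 66)) = 36*84 + (68 - 62) = 3024 + 6 = 3030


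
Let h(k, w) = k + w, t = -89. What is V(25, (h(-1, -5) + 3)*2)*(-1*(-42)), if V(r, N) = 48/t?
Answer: -2016/89 ≈ -22.652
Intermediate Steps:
V(r, N) = -48/89 (V(r, N) = 48/(-89) = 48*(-1/89) = -48/89)
V(25, (h(-1, -5) + 3)*2)*(-1*(-42)) = -(-48)*(-42)/89 = -48/89*42 = -2016/89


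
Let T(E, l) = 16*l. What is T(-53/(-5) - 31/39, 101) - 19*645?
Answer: -10639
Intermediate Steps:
T(-53/(-5) - 31/39, 101) - 19*645 = 16*101 - 19*645 = 1616 - 1*12255 = 1616 - 12255 = -10639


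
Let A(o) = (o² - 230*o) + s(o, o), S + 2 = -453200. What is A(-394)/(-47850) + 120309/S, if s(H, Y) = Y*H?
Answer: -93766241117/10842857850 ≈ -8.6477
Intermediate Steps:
s(H, Y) = H*Y
S = -453202 (S = -2 - 453200 = -453202)
A(o) = -230*o + 2*o² (A(o) = (o² - 230*o) + o*o = (o² - 230*o) + o² = -230*o + 2*o²)
A(-394)/(-47850) + 120309/S = (2*(-394)*(-115 - 394))/(-47850) + 120309/(-453202) = (2*(-394)*(-509))*(-1/47850) + 120309*(-1/453202) = 401092*(-1/47850) - 120309/453202 = -200546/23925 - 120309/453202 = -93766241117/10842857850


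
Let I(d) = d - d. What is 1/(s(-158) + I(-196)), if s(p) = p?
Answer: -1/158 ≈ -0.0063291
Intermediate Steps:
I(d) = 0
1/(s(-158) + I(-196)) = 1/(-158 + 0) = 1/(-158) = -1/158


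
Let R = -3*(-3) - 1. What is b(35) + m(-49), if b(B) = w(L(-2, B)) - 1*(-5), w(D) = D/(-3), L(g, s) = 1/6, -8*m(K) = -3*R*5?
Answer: 359/18 ≈ 19.944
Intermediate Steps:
R = 8 (R = 9 - 1 = 8)
m(K) = 15 (m(K) = -(-3*8)*5/8 = -(-3)*5 = -⅛*(-120) = 15)
L(g, s) = ⅙
w(D) = -D/3
b(B) = 89/18 (b(B) = -⅓*⅙ - 1*(-5) = -1/18 + 5 = 89/18)
b(35) + m(-49) = 89/18 + 15 = 359/18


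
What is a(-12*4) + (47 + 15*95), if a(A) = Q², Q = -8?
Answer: 1536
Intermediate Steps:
a(A) = 64 (a(A) = (-8)² = 64)
a(-12*4) + (47 + 15*95) = 64 + (47 + 15*95) = 64 + (47 + 1425) = 64 + 1472 = 1536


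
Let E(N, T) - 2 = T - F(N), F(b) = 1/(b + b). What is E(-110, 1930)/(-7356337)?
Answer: -425041/1618394140 ≈ -0.00026263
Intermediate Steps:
F(b) = 1/(2*b)
E(N, T) = 2 + T - 1/(2*N) (E(N, T) = 2 + (T - 1/(2*N)) = 2 + T - 1/(2*N))
E(-110, 1930)/(-7356337) = (2 + 1930 - ½/(-110))/(-7356337) = (2 + 1930 - ½*(-1/110))*(-1/7356337) = (2 + 1930 + 1/220)*(-1/7356337) = (425041/220)*(-1/7356337) = -425041/1618394140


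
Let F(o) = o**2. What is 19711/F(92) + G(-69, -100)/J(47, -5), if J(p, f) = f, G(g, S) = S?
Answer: 8217/368 ≈ 22.329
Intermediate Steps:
19711/F(92) + G(-69, -100)/J(47, -5) = 19711/(92**2) - 100/(-5) = 19711/8464 - 100*(-1/5) = 19711*(1/8464) + 20 = 857/368 + 20 = 8217/368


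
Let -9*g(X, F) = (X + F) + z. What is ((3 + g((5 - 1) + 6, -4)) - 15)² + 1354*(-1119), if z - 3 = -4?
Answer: -122712437/81 ≈ -1.5150e+6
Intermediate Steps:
z = -1 (z = 3 - 4 = -1)
g(X, F) = ⅑ - F/9 - X/9 (g(X, F) = -((X + F) - 1)/9 = -((F + X) - 1)/9 = -(-1 + F + X)/9 = ⅑ - F/9 - X/9)
((3 + g((5 - 1) + 6, -4)) - 15)² + 1354*(-1119) = ((3 + (⅑ - ⅑*(-4) - ((5 - 1) + 6)/9)) - 15)² + 1354*(-1119) = ((3 + (⅑ + 4/9 - (4 + 6)/9)) - 15)² - 1515126 = ((3 + (⅑ + 4/9 - ⅑*10)) - 15)² - 1515126 = ((3 + (⅑ + 4/9 - 10/9)) - 15)² - 1515126 = ((3 - 5/9) - 15)² - 1515126 = (22/9 - 15)² - 1515126 = (-113/9)² - 1515126 = 12769/81 - 1515126 = -122712437/81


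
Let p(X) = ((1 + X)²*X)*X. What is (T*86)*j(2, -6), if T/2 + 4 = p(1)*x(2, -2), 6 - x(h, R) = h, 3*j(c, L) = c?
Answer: 1376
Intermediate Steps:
j(c, L) = c/3
x(h, R) = 6 - h
p(X) = X²*(1 + X)² (p(X) = (X*(1 + X)²)*X = X²*(1 + X)²)
T = 24 (T = -8 + 2*((1²*(1 + 1)²)*(6 - 1*2)) = -8 + 2*((1*2²)*(6 - 2)) = -8 + 2*((1*4)*4) = -8 + 2*(4*4) = -8 + 2*16 = -8 + 32 = 24)
(T*86)*j(2, -6) = (24*86)*((⅓)*2) = 2064*(⅔) = 1376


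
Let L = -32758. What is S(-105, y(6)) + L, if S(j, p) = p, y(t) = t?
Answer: -32752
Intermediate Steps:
S(-105, y(6)) + L = 6 - 32758 = -32752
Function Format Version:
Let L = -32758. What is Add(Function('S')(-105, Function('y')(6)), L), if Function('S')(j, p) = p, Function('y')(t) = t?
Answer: -32752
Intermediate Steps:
Add(Function('S')(-105, Function('y')(6)), L) = Add(6, -32758) = -32752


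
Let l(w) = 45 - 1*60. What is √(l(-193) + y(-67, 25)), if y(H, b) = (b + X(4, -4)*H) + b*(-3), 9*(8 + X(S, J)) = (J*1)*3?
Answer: 41*√3/3 ≈ 23.671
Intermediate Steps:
X(S, J) = -8 + J/3 (X(S, J) = -8 + ((J*1)*3)/9 = -8 + (J*3)/9 = -8 + (3*J)/9 = -8 + J/3)
l(w) = -15 (l(w) = 45 - 60 = -15)
y(H, b) = -2*b - 28*H/3 (y(H, b) = (b + (-8 + (⅓)*(-4))*H) + b*(-3) = (b + (-8 - 4/3)*H) - 3*b = (b - 28*H/3) - 3*b = -2*b - 28*H/3)
√(l(-193) + y(-67, 25)) = √(-15 + (-2*25 - 28/3*(-67))) = √(-15 + (-50 + 1876/3)) = √(-15 + 1726/3) = √(1681/3) = 41*√3/3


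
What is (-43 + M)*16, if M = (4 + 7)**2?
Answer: 1248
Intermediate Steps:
M = 121 (M = 11**2 = 121)
(-43 + M)*16 = (-43 + 121)*16 = 78*16 = 1248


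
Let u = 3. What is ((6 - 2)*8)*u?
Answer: 96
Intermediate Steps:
((6 - 2)*8)*u = ((6 - 2)*8)*3 = (4*8)*3 = 32*3 = 96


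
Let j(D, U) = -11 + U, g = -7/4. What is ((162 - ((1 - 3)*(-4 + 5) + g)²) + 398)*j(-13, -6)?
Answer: -148495/16 ≈ -9280.9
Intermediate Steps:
g = -7/4 (g = -7*¼ = -7/4 ≈ -1.7500)
((162 - ((1 - 3)*(-4 + 5) + g)²) + 398)*j(-13, -6) = ((162 - ((1 - 3)*(-4 + 5) - 7/4)²) + 398)*(-11 - 6) = ((162 - (-2*1 - 7/4)²) + 398)*(-17) = ((162 - (-2 - 7/4)²) + 398)*(-17) = ((162 - (-15/4)²) + 398)*(-17) = ((162 - 1*225/16) + 398)*(-17) = ((162 - 225/16) + 398)*(-17) = (2367/16 + 398)*(-17) = (8735/16)*(-17) = -148495/16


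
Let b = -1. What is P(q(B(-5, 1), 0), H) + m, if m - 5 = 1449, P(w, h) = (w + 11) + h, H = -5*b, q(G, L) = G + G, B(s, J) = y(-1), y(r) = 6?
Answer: 1482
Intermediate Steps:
B(s, J) = 6
q(G, L) = 2*G
H = 5 (H = -5*(-1) = 5)
P(w, h) = 11 + h + w (P(w, h) = (11 + w) + h = 11 + h + w)
m = 1454 (m = 5 + 1449 = 1454)
P(q(B(-5, 1), 0), H) + m = (11 + 5 + 2*6) + 1454 = (11 + 5 + 12) + 1454 = 28 + 1454 = 1482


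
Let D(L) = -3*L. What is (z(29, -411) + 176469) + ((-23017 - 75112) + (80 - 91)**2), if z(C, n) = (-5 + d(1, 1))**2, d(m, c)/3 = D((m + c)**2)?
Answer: 80142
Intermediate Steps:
d(m, c) = -9*(c + m)**2 (d(m, c) = 3*(-3*(m + c)**2) = 3*(-3*(c + m)**2) = -9*(c + m)**2)
z(C, n) = 1681 (z(C, n) = (-5 - 9*(1 + 1)**2)**2 = (-5 - 9*2**2)**2 = (-5 - 9*4)**2 = (-5 - 36)**2 = (-41)**2 = 1681)
(z(29, -411) + 176469) + ((-23017 - 75112) + (80 - 91)**2) = (1681 + 176469) + ((-23017 - 75112) + (80 - 91)**2) = 178150 + (-98129 + (-11)**2) = 178150 + (-98129 + 121) = 178150 - 98008 = 80142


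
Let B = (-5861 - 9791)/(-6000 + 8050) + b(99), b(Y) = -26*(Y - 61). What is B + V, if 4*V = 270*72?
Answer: 3960974/1025 ≈ 3864.4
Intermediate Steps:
V = 4860 (V = (270*72)/4 = (¼)*19440 = 4860)
b(Y) = 1586 - 26*Y (b(Y) = -26*(-61 + Y) = 1586 - 26*Y)
B = -1020526/1025 (B = (-5861 - 9791)/(-6000 + 8050) + (1586 - 26*99) = -15652/2050 + (1586 - 2574) = -15652*1/2050 - 988 = -7826/1025 - 988 = -1020526/1025 ≈ -995.63)
B + V = -1020526/1025 + 4860 = 3960974/1025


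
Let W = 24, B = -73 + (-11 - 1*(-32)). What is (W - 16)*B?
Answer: -416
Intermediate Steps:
B = -52 (B = -73 + (-11 + 32) = -73 + 21 = -52)
(W - 16)*B = (24 - 16)*(-52) = 8*(-52) = -416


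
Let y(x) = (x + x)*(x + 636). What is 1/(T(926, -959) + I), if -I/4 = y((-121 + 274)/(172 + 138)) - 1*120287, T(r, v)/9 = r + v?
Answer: 24025/11492067497 ≈ 2.0906e-6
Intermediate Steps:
T(r, v) = 9*r + 9*v (T(r, v) = 9*(r + v) = 9*r + 9*v)
y(x) = 2*x*(636 + x) (y(x) = (2*x)*(636 + x) = 2*x*(636 + x))
I = 11499202922/24025 (I = -4*(2*((-121 + 274)/(172 + 138))*(636 + (-121 + 274)/(172 + 138)) - 1*120287) = -4*(2*(153/310)*(636 + 153/310) - 120287) = -4*(2*(153/310)*(197313/310) - 120287) = -4*(30188889/48050 - 120287) = -4*(-5749601461/48050) = 11499202922/24025 ≈ 4.7864e+5)
1/(T(926, -959) + I) = 1/((9*926 + 9*(-959)) + 11499202922/24025) = 1/((8334 - 8631) + 11499202922/24025) = 1/(-297 + 11499202922/24025) = 1/(11492067497/24025) = 24025/11492067497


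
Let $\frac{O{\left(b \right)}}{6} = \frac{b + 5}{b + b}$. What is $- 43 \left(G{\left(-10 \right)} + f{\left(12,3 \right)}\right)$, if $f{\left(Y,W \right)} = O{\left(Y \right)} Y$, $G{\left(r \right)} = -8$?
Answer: $-1849$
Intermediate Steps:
$O{\left(b \right)} = \frac{3 \left(5 + b\right)}{b}$ ($O{\left(b \right)} = 6 \frac{b + 5}{b + b} = 6 \frac{5 + b}{2 b} = \frac{3 \left(5 + b\right)}{b}$)
$f{\left(Y,W \right)} = Y \left(3 + \frac{15}{Y}\right)$ ($f{\left(Y,W \right)} = \left(3 + \frac{15}{Y}\right) Y = Y \left(3 + \frac{15}{Y}\right)$)
$- 43 \left(G{\left(-10 \right)} + f{\left(12,3 \right)}\right) = - 43 \left(-8 + \left(15 + 3 \cdot 12\right)\right) = - 43 \left(-8 + \left(15 + 36\right)\right) = - 43 \left(-8 + 51\right) = \left(-43\right) 43 = -1849$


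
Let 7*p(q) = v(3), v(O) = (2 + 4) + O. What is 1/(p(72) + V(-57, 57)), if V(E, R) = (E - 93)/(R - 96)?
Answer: 91/467 ≈ 0.19486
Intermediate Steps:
v(O) = 6 + O
p(q) = 9/7 (p(q) = (6 + 3)/7 = (⅐)*9 = 9/7)
V(E, R) = (-93 + E)/(-96 + R)
1/(p(72) + V(-57, 57)) = 1/(9/7 + (-93 - 57)/(-96 + 57)) = 1/(9/7 - 150/(-39)) = 1/(9/7 - 1/39*(-150)) = 1/(9/7 + 50/13) = 1/(467/91) = 91/467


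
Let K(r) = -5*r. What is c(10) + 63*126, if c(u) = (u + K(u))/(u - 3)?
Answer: 55526/7 ≈ 7932.3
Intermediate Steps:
c(u) = -4*u/(-3 + u) (c(u) = (u - 5*u)/(u - 3) = (-4*u)/(-3 + u) = -4*u/(-3 + u))
c(10) + 63*126 = -4*10/(-3 + 10) + 63*126 = -4*10/7 + 7938 = -4*10*⅐ + 7938 = -40/7 + 7938 = 55526/7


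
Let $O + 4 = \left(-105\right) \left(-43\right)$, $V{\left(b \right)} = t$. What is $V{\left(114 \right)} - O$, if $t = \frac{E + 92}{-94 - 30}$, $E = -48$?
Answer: $- \frac{139852}{31} \approx -4511.4$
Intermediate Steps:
$t = - \frac{11}{31}$ ($t = \frac{-48 + 92}{-94 - 30} = \frac{44}{-124} = 44 \left(- \frac{1}{124}\right) = - \frac{11}{31} \approx -0.35484$)
$V{\left(b \right)} = - \frac{11}{31}$
$O = 4511$ ($O = -4 - -4515 = -4 + 4515 = 4511$)
$V{\left(114 \right)} - O = - \frac{11}{31} - 4511 = - \frac{139852}{31}$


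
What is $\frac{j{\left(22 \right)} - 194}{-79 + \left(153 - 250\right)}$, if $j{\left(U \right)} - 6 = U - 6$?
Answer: $\frac{43}{44} \approx 0.97727$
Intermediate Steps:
$j{\left(U \right)} = U$ ($j{\left(U \right)} = 6 + \left(U - 6\right) = 6 + \left(-6 + U\right) = U$)
$\frac{j{\left(22 \right)} - 194}{-79 + \left(153 - 250\right)} = \frac{22 - 194}{-79 + \left(153 - 250\right)} = - \frac{172}{-79 - 97} = - \frac{172}{-176} = \left(-172\right) \left(- \frac{1}{176}\right) = \frac{43}{44}$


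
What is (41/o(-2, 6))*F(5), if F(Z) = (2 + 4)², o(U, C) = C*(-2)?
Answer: -123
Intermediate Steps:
o(U, C) = -2*C
F(Z) = 36 (F(Z) = 6² = 36)
(41/o(-2, 6))*F(5) = (41/(-2*6))*36 = (41/(-12))*36 = -1/12*41*36 = -41/12*36 = -123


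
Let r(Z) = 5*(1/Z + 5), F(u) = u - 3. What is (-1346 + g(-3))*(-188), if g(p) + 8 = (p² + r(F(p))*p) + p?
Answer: 267054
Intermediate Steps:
F(u) = -3 + u
r(Z) = 25 + 5/Z (r(Z) = 5*(5 + 1/Z) = 25 + 5/Z)
g(p) = -8 + p + p² + p*(25 + 5/(-3 + p)) (g(p) = -8 + ((p² + (25 + 5/(-3 + p))*p) + p) = -8 + ((p² + p*(25 + 5/(-3 + p))) + p) = -8 + (p + p² + p*(25 + 5/(-3 + p))) = -8 + p + p² + p*(25 + 5/(-3 + p)))
(-1346 + g(-3))*(-188) = (-1346 + (24 + (-3)³ - 81*(-3) + 23*(-3)²)/(-3 - 3))*(-188) = (-1346 + (24 - 27 + 243 + 23*9)/(-6))*(-188) = (-1346 - (24 - 27 + 243 + 207)/6)*(-188) = (-1346 - ⅙*447)*(-188) = (-1346 - 149/2)*(-188) = -2841/2*(-188) = 267054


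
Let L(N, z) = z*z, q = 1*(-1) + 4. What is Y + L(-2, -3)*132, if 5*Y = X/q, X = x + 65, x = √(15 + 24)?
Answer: 3577/3 + √39/15 ≈ 1192.8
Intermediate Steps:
x = √39 ≈ 6.2450
q = 3 (q = -1 + 4 = 3)
X = 65 + √39 (X = √39 + 65 = 65 + √39 ≈ 71.245)
L(N, z) = z²
Y = 13/3 + √39/15 (Y = ((65 + √39)/3)/5 = ((65 + √39)*(⅓))/5 = (65/3 + √39/3)/5 = 13/3 + √39/15 ≈ 4.7497)
Y + L(-2, -3)*132 = (13/3 + √39/15) + (-3)²*132 = (13/3 + √39/15) + 9*132 = (13/3 + √39/15) + 1188 = 3577/3 + √39/15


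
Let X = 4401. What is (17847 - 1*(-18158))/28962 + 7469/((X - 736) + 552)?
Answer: 368150263/122132754 ≈ 3.0143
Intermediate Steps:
(17847 - 1*(-18158))/28962 + 7469/((X - 736) + 552) = (17847 - 1*(-18158))/28962 + 7469/((4401 - 736) + 552) = (17847 + 18158)*(1/28962) + 7469/(3665 + 552) = 36005*(1/28962) + 7469/4217 = 36005/28962 + 7469*(1/4217) = 36005/28962 + 7469/4217 = 368150263/122132754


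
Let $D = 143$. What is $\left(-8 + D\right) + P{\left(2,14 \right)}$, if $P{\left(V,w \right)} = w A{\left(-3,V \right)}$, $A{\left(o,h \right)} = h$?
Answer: $163$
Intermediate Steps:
$P{\left(V,w \right)} = V w$ ($P{\left(V,w \right)} = w V = V w$)
$\left(-8 + D\right) + P{\left(2,14 \right)} = \left(-8 + 143\right) + 2 \cdot 14 = 135 + 28 = 163$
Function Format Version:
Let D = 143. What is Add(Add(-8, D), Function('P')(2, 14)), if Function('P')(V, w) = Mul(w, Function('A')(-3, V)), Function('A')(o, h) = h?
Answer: 163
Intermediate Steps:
Function('P')(V, w) = Mul(V, w) (Function('P')(V, w) = Mul(w, V) = Mul(V, w))
Add(Add(-8, D), Function('P')(2, 14)) = Add(Add(-8, 143), Mul(2, 14)) = Add(135, 28) = 163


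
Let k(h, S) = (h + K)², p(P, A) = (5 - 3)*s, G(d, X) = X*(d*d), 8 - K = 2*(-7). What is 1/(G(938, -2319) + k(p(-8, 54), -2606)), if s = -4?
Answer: -1/2040358040 ≈ -4.9011e-10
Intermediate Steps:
K = 22 (K = 8 - 2*(-7) = 8 - 1*(-14) = 8 + 14 = 22)
G(d, X) = X*d²
p(P, A) = -8 (p(P, A) = (5 - 3)*(-4) = 2*(-4) = -8)
k(h, S) = (22 + h)² (k(h, S) = (h + 22)² = (22 + h)²)
1/(G(938, -2319) + k(p(-8, 54), -2606)) = 1/(-2319*938² + (22 - 8)²) = 1/(-2319*879844 + 14²) = 1/(-2040358236 + 196) = 1/(-2040358040) = -1/2040358040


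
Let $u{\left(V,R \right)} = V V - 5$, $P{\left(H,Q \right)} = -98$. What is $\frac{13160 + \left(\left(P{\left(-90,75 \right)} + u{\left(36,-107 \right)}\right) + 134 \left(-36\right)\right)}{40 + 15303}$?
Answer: $\frac{9529}{15343} \approx 0.62107$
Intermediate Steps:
$u{\left(V,R \right)} = -5 + V^{2}$ ($u{\left(V,R \right)} = V^{2} - 5 = -5 + V^{2}$)
$\frac{13160 + \left(\left(P{\left(-90,75 \right)} + u{\left(36,-107 \right)}\right) + 134 \left(-36\right)\right)}{40 + 15303} = \frac{13160 + \left(\left(-98 - \left(5 - 36^{2}\right)\right) + 134 \left(-36\right)\right)}{40 + 15303} = \frac{13160 + \left(\left(-98 + \left(-5 + 1296\right)\right) - 4824\right)}{15343} = \left(13160 + \left(\left(-98 + 1291\right) - 4824\right)\right) \frac{1}{15343} = \left(13160 + \left(1193 - 4824\right)\right) \frac{1}{15343} = \left(13160 - 3631\right) \frac{1}{15343} = 9529 \cdot \frac{1}{15343} = \frac{9529}{15343}$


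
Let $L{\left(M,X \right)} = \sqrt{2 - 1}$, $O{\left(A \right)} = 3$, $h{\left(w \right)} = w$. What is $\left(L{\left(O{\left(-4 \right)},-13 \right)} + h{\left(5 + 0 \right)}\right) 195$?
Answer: $1170$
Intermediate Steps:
$L{\left(M,X \right)} = 1$ ($L{\left(M,X \right)} = \sqrt{1} = 1$)
$\left(L{\left(O{\left(-4 \right)},-13 \right)} + h{\left(5 + 0 \right)}\right) 195 = \left(1 + \left(5 + 0\right)\right) 195 = \left(1 + 5\right) 195 = 6 \cdot 195 = 1170$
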